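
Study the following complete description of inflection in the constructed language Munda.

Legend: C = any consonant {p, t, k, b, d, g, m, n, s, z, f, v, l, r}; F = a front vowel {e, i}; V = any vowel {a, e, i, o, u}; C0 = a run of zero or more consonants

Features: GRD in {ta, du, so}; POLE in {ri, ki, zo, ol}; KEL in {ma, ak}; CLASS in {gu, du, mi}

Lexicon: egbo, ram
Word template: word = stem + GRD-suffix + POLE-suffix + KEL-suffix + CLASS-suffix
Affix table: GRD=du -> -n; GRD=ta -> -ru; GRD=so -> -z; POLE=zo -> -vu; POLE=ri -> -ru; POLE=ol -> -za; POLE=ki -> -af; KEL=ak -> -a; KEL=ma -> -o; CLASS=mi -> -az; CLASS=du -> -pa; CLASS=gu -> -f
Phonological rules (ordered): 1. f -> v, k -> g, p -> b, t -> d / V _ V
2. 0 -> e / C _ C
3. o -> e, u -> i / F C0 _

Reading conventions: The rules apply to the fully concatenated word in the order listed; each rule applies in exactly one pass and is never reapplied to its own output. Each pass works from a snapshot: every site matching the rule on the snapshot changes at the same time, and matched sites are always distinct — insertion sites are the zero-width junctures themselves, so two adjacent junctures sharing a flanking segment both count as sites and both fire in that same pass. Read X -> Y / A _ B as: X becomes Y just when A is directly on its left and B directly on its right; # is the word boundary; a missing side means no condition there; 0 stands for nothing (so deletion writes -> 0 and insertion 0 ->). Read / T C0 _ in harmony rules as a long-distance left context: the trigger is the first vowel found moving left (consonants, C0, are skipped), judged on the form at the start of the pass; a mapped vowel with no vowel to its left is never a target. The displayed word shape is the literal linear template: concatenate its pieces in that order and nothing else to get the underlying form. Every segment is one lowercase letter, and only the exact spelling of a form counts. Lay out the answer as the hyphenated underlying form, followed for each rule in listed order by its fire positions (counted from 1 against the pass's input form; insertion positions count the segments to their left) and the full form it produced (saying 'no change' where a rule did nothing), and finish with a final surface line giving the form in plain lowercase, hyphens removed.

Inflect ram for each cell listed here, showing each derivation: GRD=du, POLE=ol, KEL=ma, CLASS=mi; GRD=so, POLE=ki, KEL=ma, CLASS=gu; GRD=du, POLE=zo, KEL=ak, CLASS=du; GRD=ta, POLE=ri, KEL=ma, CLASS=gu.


cell GRD=du, POLE=ol, KEL=ma, CLASS=mi:
underlying: ram-n-za-o-az
1. f -> v, k -> g, p -> b, t -> d / V _ V: no change
2. 0 -> e / C _ C: inserts after position(s) 3, 4: ramenezaoaz
3. o -> e, u -> i / F C0 _: no change
surface: ramenezaoaz

cell GRD=so, POLE=ki, KEL=ma, CLASS=gu:
underlying: ram-z-af-o-f
1. f -> v, k -> g, p -> b, t -> d / V _ V: fires at position(s) 6: ramzavof
2. 0 -> e / C _ C: inserts after position(s) 3: ramezavof
3. o -> e, u -> i / F C0 _: no change
surface: ramezavof

cell GRD=du, POLE=zo, KEL=ak, CLASS=du:
underlying: ram-n-vu-a-pa
1. f -> v, k -> g, p -> b, t -> d / V _ V: fires at position(s) 8: ramnvuaba
2. 0 -> e / C _ C: inserts after position(s) 3, 4: ramenevuaba
3. o -> e, u -> i / F C0 _: fires at position(s) 8: rameneviaba
surface: rameneviaba

cell GRD=ta, POLE=ri, KEL=ma, CLASS=gu:
underlying: ram-ru-ru-o-f
1. f -> v, k -> g, p -> b, t -> d / V _ V: no change
2. 0 -> e / C _ C: inserts after position(s) 3: rameruruof
3. o -> e, u -> i / F C0 _: fires at position(s) 6: rameriruof
surface: rameriruof


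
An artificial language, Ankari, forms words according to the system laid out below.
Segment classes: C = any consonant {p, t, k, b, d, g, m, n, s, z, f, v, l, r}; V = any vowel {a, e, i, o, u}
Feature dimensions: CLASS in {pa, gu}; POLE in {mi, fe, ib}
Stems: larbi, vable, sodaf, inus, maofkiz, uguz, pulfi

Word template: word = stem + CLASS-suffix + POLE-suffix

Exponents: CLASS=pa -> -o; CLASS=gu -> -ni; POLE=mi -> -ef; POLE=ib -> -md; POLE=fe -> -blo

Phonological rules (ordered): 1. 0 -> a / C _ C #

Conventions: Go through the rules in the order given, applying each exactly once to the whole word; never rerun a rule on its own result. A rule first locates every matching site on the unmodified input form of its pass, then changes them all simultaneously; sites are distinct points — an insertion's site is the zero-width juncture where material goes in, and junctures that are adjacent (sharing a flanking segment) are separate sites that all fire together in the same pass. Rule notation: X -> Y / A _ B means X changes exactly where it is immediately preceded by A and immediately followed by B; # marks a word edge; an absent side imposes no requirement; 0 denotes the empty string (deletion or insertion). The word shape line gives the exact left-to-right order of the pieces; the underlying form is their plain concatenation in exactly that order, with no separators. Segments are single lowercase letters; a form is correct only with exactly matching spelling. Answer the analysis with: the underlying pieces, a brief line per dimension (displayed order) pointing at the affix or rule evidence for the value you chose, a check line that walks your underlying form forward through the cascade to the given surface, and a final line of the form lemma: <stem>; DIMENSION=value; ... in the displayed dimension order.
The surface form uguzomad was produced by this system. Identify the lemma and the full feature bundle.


underlying: uguz-o-md
CLASS=pa - signalled by the affix -o
POLE=ib - signalled by the affix -md
check: uguzomd -> uguzomad
lemma: uguz; CLASS=pa; POLE=ib


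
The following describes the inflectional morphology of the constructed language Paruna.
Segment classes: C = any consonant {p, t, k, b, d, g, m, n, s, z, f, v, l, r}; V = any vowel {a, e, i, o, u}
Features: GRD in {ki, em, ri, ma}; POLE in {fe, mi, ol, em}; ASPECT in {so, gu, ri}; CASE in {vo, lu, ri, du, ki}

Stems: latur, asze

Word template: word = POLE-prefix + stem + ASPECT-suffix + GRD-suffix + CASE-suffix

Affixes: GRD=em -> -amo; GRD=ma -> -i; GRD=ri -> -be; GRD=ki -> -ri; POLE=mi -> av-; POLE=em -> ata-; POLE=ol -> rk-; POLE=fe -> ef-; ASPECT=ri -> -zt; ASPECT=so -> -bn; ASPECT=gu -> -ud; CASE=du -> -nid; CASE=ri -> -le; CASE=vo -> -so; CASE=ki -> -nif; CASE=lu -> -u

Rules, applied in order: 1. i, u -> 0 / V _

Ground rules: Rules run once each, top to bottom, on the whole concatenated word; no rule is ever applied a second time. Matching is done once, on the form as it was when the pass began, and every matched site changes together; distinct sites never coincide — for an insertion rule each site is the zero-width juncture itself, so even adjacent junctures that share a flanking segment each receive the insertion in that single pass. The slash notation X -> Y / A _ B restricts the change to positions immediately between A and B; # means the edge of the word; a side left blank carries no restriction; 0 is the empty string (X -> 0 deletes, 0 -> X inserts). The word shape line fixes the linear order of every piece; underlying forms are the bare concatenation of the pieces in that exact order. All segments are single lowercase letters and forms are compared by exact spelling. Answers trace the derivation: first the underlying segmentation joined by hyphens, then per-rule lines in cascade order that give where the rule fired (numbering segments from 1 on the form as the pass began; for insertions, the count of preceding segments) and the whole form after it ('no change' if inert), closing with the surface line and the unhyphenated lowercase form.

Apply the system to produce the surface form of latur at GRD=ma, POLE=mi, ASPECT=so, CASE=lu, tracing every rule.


underlying: av-latur-bn-i-u
1. i, u -> 0 / V _: fires at position(s) 11: avlaturbni
surface: avlaturbni


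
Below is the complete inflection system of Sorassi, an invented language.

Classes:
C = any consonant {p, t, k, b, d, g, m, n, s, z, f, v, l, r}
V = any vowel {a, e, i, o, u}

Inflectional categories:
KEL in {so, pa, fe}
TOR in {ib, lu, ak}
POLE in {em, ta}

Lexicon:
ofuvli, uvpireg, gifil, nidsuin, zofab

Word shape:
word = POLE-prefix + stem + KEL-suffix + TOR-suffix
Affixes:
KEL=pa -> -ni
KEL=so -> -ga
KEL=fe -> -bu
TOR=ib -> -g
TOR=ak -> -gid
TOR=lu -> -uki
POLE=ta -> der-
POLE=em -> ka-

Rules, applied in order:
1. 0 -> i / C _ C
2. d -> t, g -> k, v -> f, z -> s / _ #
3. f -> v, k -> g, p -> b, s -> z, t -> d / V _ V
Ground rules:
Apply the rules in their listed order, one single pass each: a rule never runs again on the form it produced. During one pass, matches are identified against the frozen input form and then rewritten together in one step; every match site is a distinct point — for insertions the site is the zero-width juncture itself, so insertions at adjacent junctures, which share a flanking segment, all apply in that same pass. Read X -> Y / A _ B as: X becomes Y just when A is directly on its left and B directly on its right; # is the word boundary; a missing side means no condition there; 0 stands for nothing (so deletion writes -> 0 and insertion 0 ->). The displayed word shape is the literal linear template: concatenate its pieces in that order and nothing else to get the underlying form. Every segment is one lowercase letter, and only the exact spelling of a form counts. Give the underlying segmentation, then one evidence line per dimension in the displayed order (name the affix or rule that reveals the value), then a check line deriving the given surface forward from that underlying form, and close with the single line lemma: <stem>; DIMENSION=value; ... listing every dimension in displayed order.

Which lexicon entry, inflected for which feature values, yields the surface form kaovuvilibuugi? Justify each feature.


underlying: ka-ofuvli-bu-uki
KEL=fe - signalled by the affix -bu
TOR=lu - signalled by the affix -uki
POLE=em - signalled by the affix ka-
check: kaofuvlibuuki -> kaofuvilibuuki -> kaofuvilibuuki -> kaovuvilibuugi
lemma: ofuvli; KEL=fe; TOR=lu; POLE=em


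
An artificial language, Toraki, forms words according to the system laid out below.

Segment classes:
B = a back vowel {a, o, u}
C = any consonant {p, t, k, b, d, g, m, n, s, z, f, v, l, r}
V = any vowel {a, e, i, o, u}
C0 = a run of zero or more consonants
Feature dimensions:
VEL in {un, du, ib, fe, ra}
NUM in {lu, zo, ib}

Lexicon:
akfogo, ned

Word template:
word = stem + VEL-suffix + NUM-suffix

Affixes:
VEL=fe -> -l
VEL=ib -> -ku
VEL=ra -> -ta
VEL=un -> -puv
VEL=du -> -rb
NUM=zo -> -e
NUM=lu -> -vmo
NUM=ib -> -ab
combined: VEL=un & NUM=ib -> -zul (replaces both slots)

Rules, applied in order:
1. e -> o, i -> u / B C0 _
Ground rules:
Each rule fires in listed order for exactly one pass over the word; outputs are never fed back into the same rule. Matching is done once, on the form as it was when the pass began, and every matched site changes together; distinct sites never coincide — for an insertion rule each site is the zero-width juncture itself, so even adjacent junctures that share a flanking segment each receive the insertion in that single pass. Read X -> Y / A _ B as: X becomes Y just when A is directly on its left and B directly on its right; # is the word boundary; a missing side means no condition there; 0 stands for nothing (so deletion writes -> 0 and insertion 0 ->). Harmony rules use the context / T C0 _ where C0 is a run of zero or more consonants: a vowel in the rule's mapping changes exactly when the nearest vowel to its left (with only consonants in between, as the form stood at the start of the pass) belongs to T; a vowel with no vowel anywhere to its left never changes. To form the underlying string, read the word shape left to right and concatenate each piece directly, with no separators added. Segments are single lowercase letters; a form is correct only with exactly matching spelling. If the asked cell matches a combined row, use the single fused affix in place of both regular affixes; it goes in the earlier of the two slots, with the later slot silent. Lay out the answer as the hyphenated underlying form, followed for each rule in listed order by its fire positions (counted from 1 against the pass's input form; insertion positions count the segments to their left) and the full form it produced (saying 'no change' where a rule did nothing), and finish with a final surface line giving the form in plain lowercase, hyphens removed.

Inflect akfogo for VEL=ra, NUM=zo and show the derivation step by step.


underlying: akfogo-ta-e
1. e -> o, i -> u / B C0 _: fires at position(s) 9: akfogotao
surface: akfogotao


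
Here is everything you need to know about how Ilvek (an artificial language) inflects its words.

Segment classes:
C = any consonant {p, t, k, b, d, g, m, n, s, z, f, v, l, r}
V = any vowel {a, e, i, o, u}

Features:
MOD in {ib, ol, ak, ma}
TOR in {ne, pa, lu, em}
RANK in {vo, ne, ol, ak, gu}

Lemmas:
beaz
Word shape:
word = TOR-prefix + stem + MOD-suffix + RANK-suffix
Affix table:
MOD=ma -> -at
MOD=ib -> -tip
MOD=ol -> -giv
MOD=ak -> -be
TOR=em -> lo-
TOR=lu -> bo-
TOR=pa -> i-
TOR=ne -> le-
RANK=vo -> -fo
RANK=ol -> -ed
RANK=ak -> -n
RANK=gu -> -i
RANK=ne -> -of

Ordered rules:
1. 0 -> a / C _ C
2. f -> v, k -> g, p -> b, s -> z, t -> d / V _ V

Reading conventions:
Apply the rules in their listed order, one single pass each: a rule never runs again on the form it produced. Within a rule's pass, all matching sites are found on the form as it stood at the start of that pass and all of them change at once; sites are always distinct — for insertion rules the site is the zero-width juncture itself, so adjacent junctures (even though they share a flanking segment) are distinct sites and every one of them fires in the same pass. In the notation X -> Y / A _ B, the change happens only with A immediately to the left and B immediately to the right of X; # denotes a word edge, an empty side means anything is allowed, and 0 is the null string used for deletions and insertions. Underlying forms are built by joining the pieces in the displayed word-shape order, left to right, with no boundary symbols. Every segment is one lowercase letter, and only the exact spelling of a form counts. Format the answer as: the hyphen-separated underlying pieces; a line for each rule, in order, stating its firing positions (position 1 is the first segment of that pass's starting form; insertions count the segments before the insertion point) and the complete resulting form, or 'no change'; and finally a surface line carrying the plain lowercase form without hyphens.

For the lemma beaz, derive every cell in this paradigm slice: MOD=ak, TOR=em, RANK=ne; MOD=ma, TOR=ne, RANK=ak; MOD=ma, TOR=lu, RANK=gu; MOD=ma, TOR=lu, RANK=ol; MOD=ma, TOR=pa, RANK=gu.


cell MOD=ak, TOR=em, RANK=ne:
underlying: lo-beaz-be-of
1. 0 -> a / C _ C: inserts after position(s) 6: lobeazabeof
2. f -> v, k -> g, p -> b, s -> z, t -> d / V _ V: no change
surface: lobeazabeof

cell MOD=ma, TOR=ne, RANK=ak:
underlying: le-beaz-at-n
1. 0 -> a / C _ C: inserts after position(s) 8: lebeazatan
2. f -> v, k -> g, p -> b, s -> z, t -> d / V _ V: fires at position(s) 8: lebeazadan
surface: lebeazadan

cell MOD=ma, TOR=lu, RANK=gu:
underlying: bo-beaz-at-i
1. 0 -> a / C _ C: no change
2. f -> v, k -> g, p -> b, s -> z, t -> d / V _ V: fires at position(s) 8: bobeazadi
surface: bobeazadi

cell MOD=ma, TOR=lu, RANK=ol:
underlying: bo-beaz-at-ed
1. 0 -> a / C _ C: no change
2. f -> v, k -> g, p -> b, s -> z, t -> d / V _ V: fires at position(s) 8: bobeazaded
surface: bobeazaded

cell MOD=ma, TOR=pa, RANK=gu:
underlying: i-beaz-at-i
1. 0 -> a / C _ C: no change
2. f -> v, k -> g, p -> b, s -> z, t -> d / V _ V: fires at position(s) 7: ibeazadi
surface: ibeazadi


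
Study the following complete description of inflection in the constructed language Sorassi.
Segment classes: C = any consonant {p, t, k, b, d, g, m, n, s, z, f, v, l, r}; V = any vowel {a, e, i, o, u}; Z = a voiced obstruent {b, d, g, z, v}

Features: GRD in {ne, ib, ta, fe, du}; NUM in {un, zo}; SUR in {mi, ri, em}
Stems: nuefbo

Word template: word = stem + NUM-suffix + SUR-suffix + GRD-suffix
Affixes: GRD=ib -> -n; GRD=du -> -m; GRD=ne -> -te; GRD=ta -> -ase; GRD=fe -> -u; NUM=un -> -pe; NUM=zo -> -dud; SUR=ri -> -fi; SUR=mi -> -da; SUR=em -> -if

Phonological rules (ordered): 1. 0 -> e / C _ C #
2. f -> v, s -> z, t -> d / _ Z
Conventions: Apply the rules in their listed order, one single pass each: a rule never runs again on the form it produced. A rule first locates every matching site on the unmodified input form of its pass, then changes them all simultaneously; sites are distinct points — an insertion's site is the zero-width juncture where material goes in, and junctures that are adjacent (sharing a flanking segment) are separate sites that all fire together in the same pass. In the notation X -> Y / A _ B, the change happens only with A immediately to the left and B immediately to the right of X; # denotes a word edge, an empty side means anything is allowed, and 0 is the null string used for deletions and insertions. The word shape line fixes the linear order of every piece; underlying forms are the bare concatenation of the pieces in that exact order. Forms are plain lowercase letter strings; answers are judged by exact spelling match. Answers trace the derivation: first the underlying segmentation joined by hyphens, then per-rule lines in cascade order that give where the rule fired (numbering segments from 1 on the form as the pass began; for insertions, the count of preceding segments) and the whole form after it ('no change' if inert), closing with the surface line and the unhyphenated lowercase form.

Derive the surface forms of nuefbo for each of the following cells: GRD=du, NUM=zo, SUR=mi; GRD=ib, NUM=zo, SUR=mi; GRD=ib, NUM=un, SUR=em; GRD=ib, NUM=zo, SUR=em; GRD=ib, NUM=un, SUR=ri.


cell GRD=du, NUM=zo, SUR=mi:
underlying: nuefbo-dud-da-m
1. 0 -> e / C _ C #: no change
2. f -> v, s -> z, t -> d / _ Z: fires at position(s) 4: nuevboduddam
surface: nuevboduddam

cell GRD=ib, NUM=zo, SUR=mi:
underlying: nuefbo-dud-da-n
1. 0 -> e / C _ C #: no change
2. f -> v, s -> z, t -> d / _ Z: fires at position(s) 4: nuevboduddan
surface: nuevboduddan

cell GRD=ib, NUM=un, SUR=em:
underlying: nuefbo-pe-if-n
1. 0 -> e / C _ C #: inserts after position(s) 10: nuefbopeifen
2. f -> v, s -> z, t -> d / _ Z: fires at position(s) 4: nuevbopeifen
surface: nuevbopeifen

cell GRD=ib, NUM=zo, SUR=em:
underlying: nuefbo-dud-if-n
1. 0 -> e / C _ C #: inserts after position(s) 11: nuefbodudifen
2. f -> v, s -> z, t -> d / _ Z: fires at position(s) 4: nuevbodudifen
surface: nuevbodudifen

cell GRD=ib, NUM=un, SUR=ri:
underlying: nuefbo-pe-fi-n
1. 0 -> e / C _ C #: no change
2. f -> v, s -> z, t -> d / _ Z: fires at position(s) 4: nuevbopefin
surface: nuevbopefin


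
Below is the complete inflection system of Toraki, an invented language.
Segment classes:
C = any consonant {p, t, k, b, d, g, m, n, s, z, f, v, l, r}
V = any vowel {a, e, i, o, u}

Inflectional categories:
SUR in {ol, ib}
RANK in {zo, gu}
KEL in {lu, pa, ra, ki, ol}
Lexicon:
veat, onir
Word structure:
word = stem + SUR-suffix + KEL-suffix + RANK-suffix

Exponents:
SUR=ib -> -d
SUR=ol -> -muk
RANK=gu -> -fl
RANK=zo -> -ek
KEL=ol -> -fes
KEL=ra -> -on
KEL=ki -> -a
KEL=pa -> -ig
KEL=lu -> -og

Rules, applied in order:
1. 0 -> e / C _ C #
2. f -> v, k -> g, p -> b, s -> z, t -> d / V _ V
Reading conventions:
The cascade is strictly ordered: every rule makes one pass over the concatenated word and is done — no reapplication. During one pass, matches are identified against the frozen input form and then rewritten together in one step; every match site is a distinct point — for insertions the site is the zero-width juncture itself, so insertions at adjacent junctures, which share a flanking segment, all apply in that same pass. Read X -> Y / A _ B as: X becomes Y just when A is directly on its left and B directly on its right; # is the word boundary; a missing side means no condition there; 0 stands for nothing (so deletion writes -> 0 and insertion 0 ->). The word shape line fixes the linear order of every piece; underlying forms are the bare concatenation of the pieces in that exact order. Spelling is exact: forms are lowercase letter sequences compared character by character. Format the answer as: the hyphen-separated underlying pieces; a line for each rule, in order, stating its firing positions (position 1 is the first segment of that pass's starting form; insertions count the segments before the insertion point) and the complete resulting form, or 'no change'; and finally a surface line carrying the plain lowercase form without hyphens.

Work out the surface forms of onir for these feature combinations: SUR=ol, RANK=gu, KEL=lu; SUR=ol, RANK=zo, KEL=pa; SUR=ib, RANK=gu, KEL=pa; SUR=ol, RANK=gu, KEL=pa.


cell SUR=ol, RANK=gu, KEL=lu:
underlying: onir-muk-og-fl
1. 0 -> e / C _ C #: inserts after position(s) 10: onirmukogfel
2. f -> v, k -> g, p -> b, s -> z, t -> d / V _ V: fires at position(s) 7: onirmugogfel
surface: onirmugogfel

cell SUR=ol, RANK=zo, KEL=pa:
underlying: onir-muk-ig-ek
1. 0 -> e / C _ C #: no change
2. f -> v, k -> g, p -> b, s -> z, t -> d / V _ V: fires at position(s) 7: onirmugigek
surface: onirmugigek

cell SUR=ib, RANK=gu, KEL=pa:
underlying: onir-d-ig-fl
1. 0 -> e / C _ C #: inserts after position(s) 8: onirdigfel
2. f -> v, k -> g, p -> b, s -> z, t -> d / V _ V: no change
surface: onirdigfel

cell SUR=ol, RANK=gu, KEL=pa:
underlying: onir-muk-ig-fl
1. 0 -> e / C _ C #: inserts after position(s) 10: onirmukigfel
2. f -> v, k -> g, p -> b, s -> z, t -> d / V _ V: fires at position(s) 7: onirmugigfel
surface: onirmugigfel


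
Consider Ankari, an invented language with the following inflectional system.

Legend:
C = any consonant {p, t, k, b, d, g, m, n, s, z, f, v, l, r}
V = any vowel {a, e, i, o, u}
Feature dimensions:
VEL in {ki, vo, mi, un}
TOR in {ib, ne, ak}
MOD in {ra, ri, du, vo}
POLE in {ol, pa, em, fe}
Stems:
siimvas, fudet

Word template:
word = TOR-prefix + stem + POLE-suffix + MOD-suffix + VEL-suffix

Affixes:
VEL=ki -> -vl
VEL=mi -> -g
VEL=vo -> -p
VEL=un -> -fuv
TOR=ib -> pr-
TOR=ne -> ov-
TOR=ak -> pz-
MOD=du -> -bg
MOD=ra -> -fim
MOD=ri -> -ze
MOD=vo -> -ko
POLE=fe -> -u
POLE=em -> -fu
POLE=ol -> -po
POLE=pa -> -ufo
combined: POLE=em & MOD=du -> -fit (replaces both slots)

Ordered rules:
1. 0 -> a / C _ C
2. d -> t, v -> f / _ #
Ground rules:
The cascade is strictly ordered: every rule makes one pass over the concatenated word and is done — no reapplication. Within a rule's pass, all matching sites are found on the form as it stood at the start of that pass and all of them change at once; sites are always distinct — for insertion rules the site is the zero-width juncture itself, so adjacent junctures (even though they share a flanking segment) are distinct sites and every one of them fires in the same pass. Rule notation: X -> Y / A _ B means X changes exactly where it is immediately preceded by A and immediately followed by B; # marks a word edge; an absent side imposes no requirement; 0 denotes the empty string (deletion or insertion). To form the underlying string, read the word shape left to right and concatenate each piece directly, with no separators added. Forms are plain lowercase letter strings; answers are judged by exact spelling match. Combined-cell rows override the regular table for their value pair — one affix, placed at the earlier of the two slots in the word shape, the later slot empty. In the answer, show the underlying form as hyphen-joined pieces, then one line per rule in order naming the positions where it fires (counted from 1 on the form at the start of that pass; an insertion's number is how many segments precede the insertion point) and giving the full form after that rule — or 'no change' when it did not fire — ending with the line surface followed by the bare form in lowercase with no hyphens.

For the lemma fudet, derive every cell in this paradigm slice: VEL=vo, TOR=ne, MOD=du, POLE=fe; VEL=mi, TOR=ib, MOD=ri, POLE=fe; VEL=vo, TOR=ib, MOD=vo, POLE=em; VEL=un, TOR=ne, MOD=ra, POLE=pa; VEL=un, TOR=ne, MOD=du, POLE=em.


cell VEL=vo, TOR=ne, MOD=du, POLE=fe:
underlying: ov-fudet-u-bg-p
1. 0 -> a / C _ C: inserts after position(s) 2, 9, 10: ovafudetubagap
2. d -> t, v -> f / _ #: no change
surface: ovafudetubagap

cell VEL=mi, TOR=ib, MOD=ri, POLE=fe:
underlying: pr-fudet-u-ze-g
1. 0 -> a / C _ C: inserts after position(s) 1, 2: parafudetuzeg
2. d -> t, v -> f / _ #: no change
surface: parafudetuzeg

cell VEL=vo, TOR=ib, MOD=vo, POLE=em:
underlying: pr-fudet-fu-ko-p
1. 0 -> a / C _ C: inserts after position(s) 1, 2, 7: parafudetafukop
2. d -> t, v -> f / _ #: no change
surface: parafudetafukop

cell VEL=un, TOR=ne, MOD=ra, POLE=pa:
underlying: ov-fudet-ufo-fim-fuv
1. 0 -> a / C _ C: inserts after position(s) 2, 13: ovafudetufofimafuv
2. d -> t, v -> f / _ #: fires at position(s) 18: ovafudetufofimafuf
surface: ovafudetufofimafuf

cell VEL=un, TOR=ne, MOD=du, POLE=em:
underlying: ov-fudet-fit-fuv
1. 0 -> a / C _ C: inserts after position(s) 2, 7, 10: ovafudetafitafuv
2. d -> t, v -> f / _ #: fires at position(s) 16: ovafudetafitafuf
surface: ovafudetafitafuf


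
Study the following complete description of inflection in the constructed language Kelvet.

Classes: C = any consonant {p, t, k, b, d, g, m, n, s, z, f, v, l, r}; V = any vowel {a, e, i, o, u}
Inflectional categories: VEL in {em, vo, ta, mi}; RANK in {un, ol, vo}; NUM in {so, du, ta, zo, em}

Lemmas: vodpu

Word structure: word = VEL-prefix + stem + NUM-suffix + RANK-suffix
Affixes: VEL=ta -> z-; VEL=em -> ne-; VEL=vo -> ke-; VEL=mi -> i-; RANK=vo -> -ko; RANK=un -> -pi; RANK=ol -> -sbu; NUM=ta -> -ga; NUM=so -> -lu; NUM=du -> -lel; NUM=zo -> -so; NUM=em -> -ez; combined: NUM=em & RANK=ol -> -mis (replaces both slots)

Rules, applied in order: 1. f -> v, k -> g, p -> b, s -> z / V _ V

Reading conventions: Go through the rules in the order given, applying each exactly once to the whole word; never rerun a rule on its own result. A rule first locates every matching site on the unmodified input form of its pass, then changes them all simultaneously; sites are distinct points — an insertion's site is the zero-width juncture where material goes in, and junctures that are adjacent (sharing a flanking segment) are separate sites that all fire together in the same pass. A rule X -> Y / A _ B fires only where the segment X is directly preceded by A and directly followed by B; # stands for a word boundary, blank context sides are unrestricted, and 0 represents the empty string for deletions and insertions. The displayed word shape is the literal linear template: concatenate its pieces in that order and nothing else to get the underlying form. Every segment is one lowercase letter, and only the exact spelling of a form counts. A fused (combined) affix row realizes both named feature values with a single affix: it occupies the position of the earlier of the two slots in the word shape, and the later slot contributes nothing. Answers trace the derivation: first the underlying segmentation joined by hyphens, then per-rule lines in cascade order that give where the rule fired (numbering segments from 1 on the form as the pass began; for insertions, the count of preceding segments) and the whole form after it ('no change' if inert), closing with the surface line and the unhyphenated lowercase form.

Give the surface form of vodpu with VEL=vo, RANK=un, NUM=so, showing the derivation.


underlying: ke-vodpu-lu-pi
1. f -> v, k -> g, p -> b, s -> z / V _ V: fires at position(s) 10: kevodpulubi
surface: kevodpulubi


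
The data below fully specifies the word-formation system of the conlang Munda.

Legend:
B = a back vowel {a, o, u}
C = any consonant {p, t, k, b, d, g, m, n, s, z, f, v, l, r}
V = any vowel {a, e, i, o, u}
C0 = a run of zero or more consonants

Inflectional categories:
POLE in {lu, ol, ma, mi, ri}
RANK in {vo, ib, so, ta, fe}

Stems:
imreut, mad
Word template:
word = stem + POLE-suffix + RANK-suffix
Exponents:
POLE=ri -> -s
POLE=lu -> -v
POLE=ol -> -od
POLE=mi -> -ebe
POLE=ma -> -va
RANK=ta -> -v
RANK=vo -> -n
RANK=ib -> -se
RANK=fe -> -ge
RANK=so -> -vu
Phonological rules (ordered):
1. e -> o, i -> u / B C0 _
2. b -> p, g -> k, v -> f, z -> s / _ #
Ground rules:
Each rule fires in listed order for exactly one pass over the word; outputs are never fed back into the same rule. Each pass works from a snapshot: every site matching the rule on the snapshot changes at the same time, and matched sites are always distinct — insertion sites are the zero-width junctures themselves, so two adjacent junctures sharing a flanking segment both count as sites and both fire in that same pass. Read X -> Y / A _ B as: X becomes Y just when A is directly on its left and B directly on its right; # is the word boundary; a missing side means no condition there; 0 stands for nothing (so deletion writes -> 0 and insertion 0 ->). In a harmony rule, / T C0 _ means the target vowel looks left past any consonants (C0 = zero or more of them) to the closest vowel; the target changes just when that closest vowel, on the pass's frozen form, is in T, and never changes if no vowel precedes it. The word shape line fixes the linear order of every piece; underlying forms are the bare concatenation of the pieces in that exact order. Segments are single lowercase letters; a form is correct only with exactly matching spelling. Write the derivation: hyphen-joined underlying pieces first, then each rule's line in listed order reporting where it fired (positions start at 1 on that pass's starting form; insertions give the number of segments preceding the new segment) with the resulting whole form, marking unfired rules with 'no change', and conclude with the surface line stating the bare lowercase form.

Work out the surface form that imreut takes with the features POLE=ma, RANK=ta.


underlying: imreut-va-v
1. e -> o, i -> u / B C0 _: no change
2. b -> p, g -> k, v -> f, z -> s / _ #: fires at position(s) 9: imreutvaf
surface: imreutvaf


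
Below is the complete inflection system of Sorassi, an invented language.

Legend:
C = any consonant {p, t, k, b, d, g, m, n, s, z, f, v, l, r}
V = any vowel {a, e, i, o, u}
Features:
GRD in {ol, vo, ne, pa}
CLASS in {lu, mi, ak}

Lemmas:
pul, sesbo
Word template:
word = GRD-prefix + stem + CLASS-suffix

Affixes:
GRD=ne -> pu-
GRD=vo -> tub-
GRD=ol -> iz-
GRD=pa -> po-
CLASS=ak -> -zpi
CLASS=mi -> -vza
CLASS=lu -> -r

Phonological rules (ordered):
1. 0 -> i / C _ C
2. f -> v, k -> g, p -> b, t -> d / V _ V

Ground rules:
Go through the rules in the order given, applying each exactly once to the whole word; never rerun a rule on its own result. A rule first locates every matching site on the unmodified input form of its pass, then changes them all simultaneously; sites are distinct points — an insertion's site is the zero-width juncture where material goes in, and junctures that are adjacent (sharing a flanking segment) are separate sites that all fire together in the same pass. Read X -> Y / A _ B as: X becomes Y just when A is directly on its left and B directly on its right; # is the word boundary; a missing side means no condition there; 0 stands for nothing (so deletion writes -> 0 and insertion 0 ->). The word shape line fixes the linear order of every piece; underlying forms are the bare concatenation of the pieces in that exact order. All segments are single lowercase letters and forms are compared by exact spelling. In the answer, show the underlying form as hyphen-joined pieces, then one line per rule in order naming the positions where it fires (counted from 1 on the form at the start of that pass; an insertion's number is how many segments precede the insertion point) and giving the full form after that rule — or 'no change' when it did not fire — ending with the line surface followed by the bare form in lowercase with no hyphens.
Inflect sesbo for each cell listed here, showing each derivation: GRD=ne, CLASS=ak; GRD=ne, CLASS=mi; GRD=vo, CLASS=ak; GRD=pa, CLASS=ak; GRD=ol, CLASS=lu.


cell GRD=ne, CLASS=ak:
underlying: pu-sesbo-zpi
1. 0 -> i / C _ C: inserts after position(s) 5, 8: pusesibozipi
2. f -> v, k -> g, p -> b, t -> d / V _ V: fires at position(s) 11: pusesibozibi
surface: pusesibozibi

cell GRD=ne, CLASS=mi:
underlying: pu-sesbo-vza
1. 0 -> i / C _ C: inserts after position(s) 5, 8: pusesiboviza
2. f -> v, k -> g, p -> b, t -> d / V _ V: no change
surface: pusesiboviza

cell GRD=vo, CLASS=ak:
underlying: tub-sesbo-zpi
1. 0 -> i / C _ C: inserts after position(s) 3, 6, 9: tubisesibozipi
2. f -> v, k -> g, p -> b, t -> d / V _ V: fires at position(s) 13: tubisesibozibi
surface: tubisesibozibi

cell GRD=pa, CLASS=ak:
underlying: po-sesbo-zpi
1. 0 -> i / C _ C: inserts after position(s) 5, 8: posesibozipi
2. f -> v, k -> g, p -> b, t -> d / V _ V: fires at position(s) 11: posesibozibi
surface: posesibozibi

cell GRD=ol, CLASS=lu:
underlying: iz-sesbo-r
1. 0 -> i / C _ C: inserts after position(s) 2, 5: izisesibor
2. f -> v, k -> g, p -> b, t -> d / V _ V: no change
surface: izisesibor


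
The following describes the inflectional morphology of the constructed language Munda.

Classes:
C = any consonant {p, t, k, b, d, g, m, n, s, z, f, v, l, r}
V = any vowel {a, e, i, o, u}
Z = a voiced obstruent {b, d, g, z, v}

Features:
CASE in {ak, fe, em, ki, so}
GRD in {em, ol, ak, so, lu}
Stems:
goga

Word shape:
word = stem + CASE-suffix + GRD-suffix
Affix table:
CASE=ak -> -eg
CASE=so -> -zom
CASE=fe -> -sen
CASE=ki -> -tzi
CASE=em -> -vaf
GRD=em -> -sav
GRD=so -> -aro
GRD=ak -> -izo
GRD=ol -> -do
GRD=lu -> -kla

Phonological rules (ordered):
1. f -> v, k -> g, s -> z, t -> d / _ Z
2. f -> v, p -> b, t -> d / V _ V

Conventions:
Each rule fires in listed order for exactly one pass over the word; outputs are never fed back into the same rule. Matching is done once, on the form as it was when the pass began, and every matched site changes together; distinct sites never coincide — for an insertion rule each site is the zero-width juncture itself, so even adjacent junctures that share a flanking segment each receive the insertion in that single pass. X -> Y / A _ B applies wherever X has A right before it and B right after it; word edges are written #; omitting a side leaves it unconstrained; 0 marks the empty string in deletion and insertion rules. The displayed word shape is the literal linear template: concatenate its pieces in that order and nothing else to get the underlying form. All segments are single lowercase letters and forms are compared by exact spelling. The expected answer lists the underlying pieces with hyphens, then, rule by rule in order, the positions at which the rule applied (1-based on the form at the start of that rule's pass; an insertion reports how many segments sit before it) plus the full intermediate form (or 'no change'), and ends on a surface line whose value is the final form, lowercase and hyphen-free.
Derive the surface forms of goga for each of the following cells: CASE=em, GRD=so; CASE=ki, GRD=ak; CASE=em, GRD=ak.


cell CASE=em, GRD=so:
underlying: goga-vaf-aro
1. f -> v, k -> g, s -> z, t -> d / _ Z: no change
2. f -> v, p -> b, t -> d / V _ V: fires at position(s) 7: gogavavaro
surface: gogavavaro

cell CASE=ki, GRD=ak:
underlying: goga-tzi-izo
1. f -> v, k -> g, s -> z, t -> d / _ Z: fires at position(s) 5: gogadziizo
2. f -> v, p -> b, t -> d / V _ V: no change
surface: gogadziizo

cell CASE=em, GRD=ak:
underlying: goga-vaf-izo
1. f -> v, k -> g, s -> z, t -> d / _ Z: no change
2. f -> v, p -> b, t -> d / V _ V: fires at position(s) 7: gogavavizo
surface: gogavavizo


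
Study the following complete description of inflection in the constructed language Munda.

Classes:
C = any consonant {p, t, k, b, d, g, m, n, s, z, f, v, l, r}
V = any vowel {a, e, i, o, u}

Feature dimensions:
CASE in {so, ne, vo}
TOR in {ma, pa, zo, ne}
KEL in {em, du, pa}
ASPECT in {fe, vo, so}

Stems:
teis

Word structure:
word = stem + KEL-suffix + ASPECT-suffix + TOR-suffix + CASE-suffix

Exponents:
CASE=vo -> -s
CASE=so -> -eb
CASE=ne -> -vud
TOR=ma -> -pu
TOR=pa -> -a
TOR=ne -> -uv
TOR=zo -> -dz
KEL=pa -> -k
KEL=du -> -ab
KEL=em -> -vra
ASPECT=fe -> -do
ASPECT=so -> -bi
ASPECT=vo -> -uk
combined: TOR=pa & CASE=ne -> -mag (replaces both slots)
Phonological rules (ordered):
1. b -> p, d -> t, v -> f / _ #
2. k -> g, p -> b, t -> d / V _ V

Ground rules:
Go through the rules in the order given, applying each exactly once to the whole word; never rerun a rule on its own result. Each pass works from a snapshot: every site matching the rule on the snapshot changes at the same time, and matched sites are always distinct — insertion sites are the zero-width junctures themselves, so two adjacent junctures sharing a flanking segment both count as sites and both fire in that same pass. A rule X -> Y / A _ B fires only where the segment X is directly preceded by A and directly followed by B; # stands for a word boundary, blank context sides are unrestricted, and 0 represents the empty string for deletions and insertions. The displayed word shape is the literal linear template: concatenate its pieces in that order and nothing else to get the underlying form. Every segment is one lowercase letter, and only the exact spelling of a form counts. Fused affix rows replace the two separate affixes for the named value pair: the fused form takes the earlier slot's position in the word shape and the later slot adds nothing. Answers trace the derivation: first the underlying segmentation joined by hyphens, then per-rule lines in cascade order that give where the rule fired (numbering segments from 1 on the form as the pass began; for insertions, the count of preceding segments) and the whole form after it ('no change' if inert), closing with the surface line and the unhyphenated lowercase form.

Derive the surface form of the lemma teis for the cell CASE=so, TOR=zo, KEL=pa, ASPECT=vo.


underlying: teis-k-uk-dz-eb
1. b -> p, d -> t, v -> f / _ #: fires at position(s) 11: teiskukdzep
2. k -> g, p -> b, t -> d / V _ V: no change
surface: teiskukdzep


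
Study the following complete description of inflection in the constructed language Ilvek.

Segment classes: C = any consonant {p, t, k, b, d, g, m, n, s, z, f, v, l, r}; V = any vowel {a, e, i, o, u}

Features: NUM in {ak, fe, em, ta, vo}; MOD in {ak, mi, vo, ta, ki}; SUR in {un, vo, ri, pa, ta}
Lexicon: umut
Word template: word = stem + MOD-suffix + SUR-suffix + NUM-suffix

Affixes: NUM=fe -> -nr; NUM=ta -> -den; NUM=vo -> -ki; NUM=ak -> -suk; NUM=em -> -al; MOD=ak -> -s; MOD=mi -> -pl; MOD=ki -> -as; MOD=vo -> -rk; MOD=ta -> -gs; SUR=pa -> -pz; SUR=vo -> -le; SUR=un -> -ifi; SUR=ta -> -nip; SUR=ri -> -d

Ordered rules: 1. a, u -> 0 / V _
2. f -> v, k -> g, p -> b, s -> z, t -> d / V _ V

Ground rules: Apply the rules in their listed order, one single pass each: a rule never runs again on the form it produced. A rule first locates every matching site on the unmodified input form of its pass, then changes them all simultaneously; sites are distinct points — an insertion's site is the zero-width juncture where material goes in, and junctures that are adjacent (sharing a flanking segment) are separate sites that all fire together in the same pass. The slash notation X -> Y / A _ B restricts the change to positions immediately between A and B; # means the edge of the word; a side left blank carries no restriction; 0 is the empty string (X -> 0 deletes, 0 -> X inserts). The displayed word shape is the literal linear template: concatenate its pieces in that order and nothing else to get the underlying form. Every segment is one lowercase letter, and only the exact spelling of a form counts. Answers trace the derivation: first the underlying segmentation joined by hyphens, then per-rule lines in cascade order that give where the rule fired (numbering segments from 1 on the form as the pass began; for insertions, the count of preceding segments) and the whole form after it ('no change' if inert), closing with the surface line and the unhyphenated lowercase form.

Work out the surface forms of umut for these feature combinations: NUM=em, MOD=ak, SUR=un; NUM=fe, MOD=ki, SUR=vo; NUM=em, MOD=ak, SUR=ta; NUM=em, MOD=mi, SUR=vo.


cell NUM=em, MOD=ak, SUR=un:
underlying: umut-s-ifi-al
1. a, u -> 0 / V _: fires at position(s) 9: umutsifil
2. f -> v, k -> g, p -> b, s -> z, t -> d / V _ V: fires at position(s) 7: umutsivil
surface: umutsivil

cell NUM=fe, MOD=ki, SUR=vo:
underlying: umut-as-le-nr
1. a, u -> 0 / V _: no change
2. f -> v, k -> g, p -> b, s -> z, t -> d / V _ V: fires at position(s) 4: umudaslenr
surface: umudaslenr

cell NUM=em, MOD=ak, SUR=ta:
underlying: umut-s-nip-al
1. a, u -> 0 / V _: no change
2. f -> v, k -> g, p -> b, s -> z, t -> d / V _ V: fires at position(s) 8: umutsnibal
surface: umutsnibal

cell NUM=em, MOD=mi, SUR=vo:
underlying: umut-pl-le-al
1. a, u -> 0 / V _: fires at position(s) 9: umutpllel
2. f -> v, k -> g, p -> b, s -> z, t -> d / V _ V: no change
surface: umutpllel
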